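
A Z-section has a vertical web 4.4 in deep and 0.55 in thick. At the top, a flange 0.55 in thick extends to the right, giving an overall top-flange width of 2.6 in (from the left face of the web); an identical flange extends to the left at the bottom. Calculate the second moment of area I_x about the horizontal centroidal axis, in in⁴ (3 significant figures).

I_x ≈ 12.3 in⁴

Split into non-overlapping primitives; take the origin at the lower-left of the bounding box.
Web: 0.55 × 4.4, A = 2.42 in², y = 2.2 in, Ī = 3.9043 in⁴.
Top flange (beyond web): 2.05 × 0.55, A = 1.1275 in², y = 4.125 in, Ī = 0.028422 in⁴.
Bottom flange (beyond web): 2.05 × 0.55, A = 1.1275 in², y = 0.275 in, Ī = 0.028422 in⁴.
Centroid: ȳ = ΣA·y / ΣA = 2.2 in.
Transfer each piece to the horizontal centroidal axis using Ī + A·d² with d = y − 2.2:
  web: d = 0 in → contributes +3.9043 in⁴
  top flange (beyond web): d = 1.925 in → contributes +4.2065 in⁴
  bottom flange (beyond web): d = -1.925 in → contributes +4.2065 in⁴
Total I = 12.317 in⁴.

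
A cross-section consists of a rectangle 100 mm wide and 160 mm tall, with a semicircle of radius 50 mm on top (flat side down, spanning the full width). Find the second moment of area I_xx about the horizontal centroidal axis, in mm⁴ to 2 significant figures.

I_xx ≈ 6.7 × 10⁷ mm⁴

Decompose the section into non-overlapping parts with the origin at the bottom-left of its bounding rectangle.
Rectangular body: 100 × 160, A = 16 000 mm², y = 80 mm, Ī = 34 133 333 mm⁴.
Semicircular cap: semicircle r = 50, A = 3 927 mm², y = 181.2 mm, Ī = 685 981 mm⁴.
Centroid: ȳ = ΣA·y / ΣA = 99.95 mm.
Transfer each piece to the horizontal centroidal axis using Ī + A·d² with d = y − 99.95:
  rectangular body: d = -19.95 mm → contributes +40 499 744 mm⁴
  semicircular cap: d = 81.27 mm → contributes +26 625 071 mm⁴
Total I = 67 124 815 mm⁴.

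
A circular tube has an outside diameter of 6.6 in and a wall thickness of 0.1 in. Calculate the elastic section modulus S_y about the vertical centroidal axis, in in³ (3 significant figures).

S_y ≈ 3.27 in³

Treat the section as a set of non-overlapping primitives; coordinates are from the bounding-box lower-left.
Outer circle: ⌀6.6, A = 34.212 in², x = 3.3 in, Ī = 93.142 in⁴.
Bore (subtracted): ⌀6.4, A = 32.17 in², x = 3.3 in, Ī = 82.355 in⁴.
By symmetry the centroid is at mid-width, x̄ = 3.3 in.
All pieces are centred on the vertical centroidal axis, so I = ΣĪ (holes subtracted) = 10.787 in⁴.
Extreme fibre distance c = 3.3 in; S = I/c = 3.2688 in³.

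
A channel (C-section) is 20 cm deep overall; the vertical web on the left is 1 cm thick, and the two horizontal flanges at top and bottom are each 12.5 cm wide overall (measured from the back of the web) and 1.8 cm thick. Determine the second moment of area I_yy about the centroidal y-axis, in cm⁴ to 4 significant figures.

Treat the section as a set of non-overlapping primitives; coordinates are from the bounding-box lower-left.
Web: 1 × 20, A = 20 cm², x = 0.5 cm, Ī = 1.66667 cm⁴.
Top flange (beyond web): 11.5 × 1.8, A = 20.7 cm², x = 6.75 cm, Ī = 228.131 cm⁴.
Bottom flange (beyond web): 11.5 × 1.8, A = 20.7 cm², x = 6.75 cm, Ī = 228.131 cm⁴.
Centroid: x̄ = ΣA·x / ΣA = 4.71417 cm.
Transfer each piece to the centroidal y-axis using Ī + A·d² with d = x − 4.71417:
  web: d = -4.21417 cm → contributes +356.851 cm⁴
  top flange (beyond web): d = 2.03583 cm → contributes +313.925 cm⁴
  bottom flange (beyond web): d = 2.03583 cm → contributes +313.925 cm⁴
Total I = 984.7 cm⁴.

I_yy ≈ 984.7 cm⁴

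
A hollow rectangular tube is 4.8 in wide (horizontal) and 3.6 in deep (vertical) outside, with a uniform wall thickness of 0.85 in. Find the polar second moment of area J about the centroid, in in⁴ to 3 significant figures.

J ≈ 45.4 in⁴

Treat the section as a set of non-overlapping primitives; coordinates are from the bounding-box lower-left.
Outer rectangle: 4.8 × 3.6, A = 17.28 in², y = 1.8 in, Ī = 18.662 in⁴.
Inner void (subtracted): 3.1 × 1.9, A = 5.89 in², y = 1.8 in, Ī = 1.7719 in⁴.
By symmetry the centroid is at mid-height, ȳ = 1.8 in.
All pieces are centred on the centroidal x-axis, so I = ΣĪ (holes subtracted) = 16.89 in⁴.
Repeating about the centroidal y-axis gives I_y = 28.461 in⁴.
Polar second moment: J = I_x + I_y = 45.351 in⁴.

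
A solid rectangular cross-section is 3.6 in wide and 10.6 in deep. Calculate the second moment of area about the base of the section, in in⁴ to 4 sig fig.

The section: 3.6 × 10.6, A = 38.16 in², y = 5.3 in, Ī = 357.305 in⁴.
Transfer it to the base of the section using Ī + A·d² with d = y − 0:
  the section: d = 5.3 in → contributes +1429.22 in⁴
Total I = 1429.22 in⁴.

I_base ≈ 1429 in⁴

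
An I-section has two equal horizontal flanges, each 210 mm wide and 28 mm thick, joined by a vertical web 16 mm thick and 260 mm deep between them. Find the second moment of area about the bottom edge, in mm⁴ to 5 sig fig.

Treat the section as a set of non-overlapping primitives; coordinates are from the bounding-box lower-left.
Bottom flange: 210 × 28, A = 5 880 mm², y = 14 mm, Ī = 384 160 mm⁴.
Web: 16 × 260, A = 4 160 mm², y = 158 mm, Ī = 23 434 667 mm⁴.
Top flange: 210 × 28, A = 5 880 mm², y = 302 mm, Ī = 384 160 mm⁴.
Transfer each piece to the bottom edge using Ī + A·d² with d = y − 0:
  bottom flange: d = 14 mm → contributes +1 536 640 mm⁴
  web: d = 158 mm → contributes +127 284 907 mm⁴
  top flange: d = 302 mm → contributes +536 663 680 mm⁴
Total I = 665 485 227 mm⁴.

I_base ≈ 6.6549 × 10⁸ mm⁴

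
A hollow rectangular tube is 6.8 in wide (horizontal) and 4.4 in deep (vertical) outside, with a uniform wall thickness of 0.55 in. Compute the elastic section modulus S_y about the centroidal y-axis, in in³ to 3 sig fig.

Decompose the section into non-overlapping parts with the origin at the bottom-left of its bounding rectangle.
Outer rectangle: 6.8 × 4.4, A = 29.92 in², x = 3.4 in, Ī = 115.29 in⁴.
Inner void (subtracted): 5.7 × 3.3, A = 18.81 in², x = 3.4 in, Ī = 50.928 in⁴.
By symmetry the centroid is at mid-width, x̄ = 3.4 in.
All pieces are centred on the centroidal y-axis, so I = ΣĪ (holes subtracted) = 64.364 in⁴.
Extreme fibre distance c = 3.4 in; S = I/c = 18.93 in³.

S_y ≈ 18.9 in³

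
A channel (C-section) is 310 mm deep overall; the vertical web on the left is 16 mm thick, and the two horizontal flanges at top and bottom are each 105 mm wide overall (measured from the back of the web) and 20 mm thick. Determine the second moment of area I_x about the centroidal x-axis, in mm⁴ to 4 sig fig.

Split into non-overlapping primitives; take the origin at the lower-left of the bounding box.
Web: 16 × 310, A = 4 960 mm², y = 155 mm, Ī = 39 721 333 mm⁴.
Top flange (beyond web): 89 × 20, A = 1 780 mm², y = 300 mm, Ī = 59333.3 mm⁴.
Bottom flange (beyond web): 89 × 20, A = 1 780 mm², y = 10 mm, Ī = 59333.3 mm⁴.
By symmetry the centroid is at mid-height, ȳ = 155 mm.
Transfer each piece to the centroidal x-axis using Ī + A·d² with d = y − 155:
  web: d = 0 mm → contributes +39 721 333 mm⁴
  top flange (beyond web): d = 145 mm → contributes +37 483 833 mm⁴
  bottom flange (beyond web): d = -145 mm → contributes +37 483 833 mm⁴
Total I = 114 689 000 mm⁴.

I_x ≈ 1.147 × 10⁸ mm⁴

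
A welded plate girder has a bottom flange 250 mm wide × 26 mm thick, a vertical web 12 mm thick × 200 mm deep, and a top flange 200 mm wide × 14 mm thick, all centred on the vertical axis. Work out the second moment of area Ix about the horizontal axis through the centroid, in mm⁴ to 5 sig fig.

Decompose the section into non-overlapping parts with the origin at the bottom-left of its bounding rectangle.
Bottom plate: 250 × 26, A = 6 500 mm², y = 13 mm, Ī = 366166.7 mm⁴.
Web plate: 12 × 200, A = 2 400 mm², y = 126 mm, Ī = 8 000 000 mm⁴.
Top plate: 200 × 14, A = 2 800 mm², y = 233 mm, Ī = 45733.33 mm⁴.
Centroid: ȳ = ΣA·y / ΣA = 88.82906 mm.
Transfer each piece to the horizontal axis through the centroid using Ī + A·d² with d = y − 88.82906:
  bottom plate: d = -75.82906 mm → contributes +37 741 468 mm⁴
  web plate: d = 37.17094 mm → contributes +11 316 029 mm⁴
  top plate: d = 144.1709 mm → contributes +58 244 461 mm⁴
Total I = 107 301 958 mm⁴.

Ix ≈ 1.0730 × 10⁸ mm⁴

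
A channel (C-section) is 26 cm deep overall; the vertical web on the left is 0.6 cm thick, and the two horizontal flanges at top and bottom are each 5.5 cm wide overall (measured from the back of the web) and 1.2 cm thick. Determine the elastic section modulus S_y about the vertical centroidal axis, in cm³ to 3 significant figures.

S_y ≈ 18.6 cm³

Treat the section as a set of non-overlapping primitives; coordinates are from the bounding-box lower-left.
Web: 0.6 × 26, A = 15.6 cm², x = 0.3 cm, Ī = 0.468 cm⁴.
Top flange (beyond web): 4.9 × 1.2, A = 5.88 cm², x = 3.05 cm, Ī = 11.765 cm⁴.
Bottom flange (beyond web): 4.9 × 1.2, A = 5.88 cm², x = 3.05 cm, Ī = 11.765 cm⁴.
Centroid: x̄ = ΣA·x / ΣA = 1.482 cm.
Transfer each piece to the vertical centroidal axis using Ī + A·d² with d = x − 1.482:
  web: d = -1.182 cm → contributes +22.264 cm⁴
  top flange (beyond web): d = 1.568 cm → contributes +26.221 cm⁴
  bottom flange (beyond web): d = 1.568 cm → contributes +26.221 cm⁴
Total I = 74.706 cm⁴.
Extreme fibre distance c = 4.018 cm; S = I/c = 18.593 cm³.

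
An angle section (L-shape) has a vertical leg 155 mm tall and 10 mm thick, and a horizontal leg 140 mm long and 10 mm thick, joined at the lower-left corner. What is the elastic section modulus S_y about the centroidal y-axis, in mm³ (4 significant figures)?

Treat the section as a set of non-overlapping primitives; coordinates are from the bounding-box lower-left.
Vertical leg: 10 × 155, A = 1 550 mm², x = 5 mm, Ī = 12916.7 mm⁴.
Horizontal leg (remainder): 130 × 10, A = 1 300 mm², x = 75 mm, Ī = 1 830 833 mm⁴.
Centroid: x̄ = ΣA·x / ΣA = 36.9298 mm.
Transfer each piece to the centroidal y-axis using Ī + A·d² with d = x − 36.9298:
  vertical leg: d = -31.9298 mm → contributes +1 593 163 mm⁴
  horizontal leg (remainder): d = 38.0702 mm → contributes +3 714 973 mm⁴
Total I = 5 308 136 mm⁴.
Extreme fibre distance c = 103.07 mm; S = I/c = 51500.2 mm³.

S_y ≈ 5.150 × 10⁴ mm³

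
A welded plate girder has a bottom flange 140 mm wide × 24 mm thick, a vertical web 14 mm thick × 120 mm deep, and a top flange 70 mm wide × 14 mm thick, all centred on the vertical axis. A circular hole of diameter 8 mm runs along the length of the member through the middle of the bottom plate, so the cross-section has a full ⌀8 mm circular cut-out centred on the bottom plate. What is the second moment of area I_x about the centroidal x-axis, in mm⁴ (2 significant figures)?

Split into non-overlapping primitives; take the origin at the lower-left of the bounding box.
Bottom plate: 140 × 24, A = 3 360 mm², y = 12 mm, Ī = 161 280 mm⁴.
Web plate: 14 × 120, A = 1 680 mm², y = 84 mm, Ī = 2 016 000 mm⁴.
Top plate: 70 × 14, A = 980 mm², y = 151 mm, Ī = 16 007 mm⁴.
Hole (subtracted): ⌀8, A = 50.27 mm², y = 12 mm, Ī = 201.1 mm⁴.
Centroid: ȳ = ΣA·y / ΣA = 55.08 mm.
Transfer each piece to the centroidal x-axis using Ī + A·d² with d = y − 55.08:
  bottom plate: d = -43.08 mm → contributes +6 397 244 mm⁴
  web plate: d = 28.92 mm → contributes +3 421 033 mm⁴
  top plate: d = 95.92 mm → contributes +9 032 519 mm⁴
  hole: d = -43.08 mm → contributes −93 491 mm⁴
Total I = 18 757 306 mm⁴.

I_x ≈ 1.9 × 10⁷ mm⁴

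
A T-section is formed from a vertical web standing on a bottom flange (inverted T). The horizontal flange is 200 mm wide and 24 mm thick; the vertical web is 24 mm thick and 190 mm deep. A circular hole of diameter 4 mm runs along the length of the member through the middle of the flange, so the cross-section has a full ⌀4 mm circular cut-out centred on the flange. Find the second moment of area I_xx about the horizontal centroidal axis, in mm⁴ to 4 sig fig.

Decompose the section into non-overlapping parts with the origin at the bottom-left of its bounding rectangle.
Flange: 200 × 24, A = 4 800 mm², y = 12 mm, Ī = 230 400 mm⁴.
Web: 24 × 190, A = 4 560 mm², y = 119 mm, Ī = 13 718 000 mm⁴.
Hole (subtracted): ⌀4, A = 12.5664 mm², y = 12 mm, Ī = 12.5664 mm⁴.
Centroid: ȳ = ΣA·y / ΣA = 64.1983 mm.
Transfer each piece to the horizontal centroidal axis using Ī + A·d² with d = y − 64.1983:
  flange: d = -52.1983 mm → contributes +13 308 772 mm⁴
  web: d = 54.8017 mm → contributes +27 412 720 mm⁴
  hole: d = -52.1983 mm → contributes −34251.7 mm⁴
Total I = 40 687 240 mm⁴.

I_xx ≈ 4.069 × 10⁷ mm⁴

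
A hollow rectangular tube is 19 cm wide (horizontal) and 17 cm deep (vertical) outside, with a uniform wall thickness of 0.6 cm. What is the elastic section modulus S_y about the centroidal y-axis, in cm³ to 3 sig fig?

S_y ≈ 241 cm³

Split into non-overlapping primitives; take the origin at the lower-left of the bounding box.
Outer rectangle: 19 × 17, A = 323 cm², x = 9.5 cm, Ī = 9716.9 cm⁴.
Inner void (subtracted): 17.8 × 15.8, A = 281.24 cm², x = 9.5 cm, Ī = 7425.7 cm⁴.
By symmetry the centroid is at mid-width, x̄ = 9.5 cm.
All pieces are centred on the centroidal y-axis, so I = ΣĪ (holes subtracted) = 2291.2 cm⁴.
Extreme fibre distance c = 9.5 cm; S = I/c = 241.18 cm³.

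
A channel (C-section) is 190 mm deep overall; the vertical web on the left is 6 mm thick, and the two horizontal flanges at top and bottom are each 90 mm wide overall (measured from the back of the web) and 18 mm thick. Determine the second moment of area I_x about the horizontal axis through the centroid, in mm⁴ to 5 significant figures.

I_x ≈ 2.5877 × 10⁷ mm⁴

Break the section into simple shapes (no overlaps), measuring from the bottom-left corner of the bounding box.
Web: 6 × 190, A = 1 140 mm², y = 95 mm, Ī = 3 429 500 mm⁴.
Top flange (beyond web): 84 × 18, A = 1 512 mm², y = 181 mm, Ī = 40 824 mm⁴.
Bottom flange (beyond web): 84 × 18, A = 1 512 mm², y = 9 mm, Ī = 40 824 mm⁴.
By symmetry the centroid is at mid-height, ȳ = 95 mm.
Transfer each piece to the horizontal axis through the centroid using Ī + A·d² with d = y − 95:
  web: d = 0 mm → contributes +3 429 500 mm⁴
  top flange (beyond web): d = 86 mm → contributes +11 223 576 mm⁴
  bottom flange (beyond web): d = -86 mm → contributes +11 223 576 mm⁴
Total I = 25 876 652 mm⁴.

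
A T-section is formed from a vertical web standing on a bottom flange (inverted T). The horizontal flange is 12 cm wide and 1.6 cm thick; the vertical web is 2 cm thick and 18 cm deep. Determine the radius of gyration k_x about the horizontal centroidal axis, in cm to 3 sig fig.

k_x ≈ 6.28 cm

Break the section into simple shapes (no overlaps), measuring from the bottom-left corner of the bounding box.
Flange: 12 × 1.6, A = 19.2 cm², y = 0.8 cm, Ī = 4.096 cm⁴.
Web: 2 × 18, A = 36 cm², y = 10.6 cm, Ī = 972 cm⁴.
Centroid: ȳ = ΣA·y / ΣA = 7.1913 cm.
Transfer each piece to the horizontal centroidal axis using Ī + A·d² with d = y − 7.1913:
  flange: d = -6.3913 cm → contributes +788.39 cm⁴
  web: d = 3.4087 cm → contributes +1390.3 cm⁴
Total I = 2178.7 cm⁴.
Radius of gyration: k = √(I/A) = √(2178.7 / 55.2) = 6.2824 cm.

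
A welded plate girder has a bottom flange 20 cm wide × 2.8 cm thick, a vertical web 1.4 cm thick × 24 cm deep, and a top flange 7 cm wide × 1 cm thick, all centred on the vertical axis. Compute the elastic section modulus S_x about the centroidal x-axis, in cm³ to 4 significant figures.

Decompose the section into non-overlapping parts with the origin at the bottom-left of its bounding rectangle.
Bottom plate: 20 × 2.8, A = 56 cm², y = 1.4 cm, Ī = 36.5867 cm⁴.
Web plate: 1.4 × 24, A = 33.6 cm², y = 14.8 cm, Ī = 1612.8 cm⁴.
Top plate: 7 × 1, A = 7 cm², y = 27.3 cm, Ī = 0.583333 cm⁴.
Centroid: ȳ = ΣA·y / ΣA = 7.93768 cm.
Transfer each piece to the centroidal x-axis using Ī + A·d² with d = y − 7.93768:
  bottom plate: d = -6.53768 cm → contributes +2430.1 cm⁴
  web plate: d = 6.86232 cm → contributes +3195.07 cm⁴
  top plate: d = 19.3623 cm → contributes +2624.88 cm⁴
Total I = 8250.05 cm⁴.
Extreme fibre distance c = 19.8623 cm; S = I/c = 415.362 cm³.

S_x ≈ 415.4 cm³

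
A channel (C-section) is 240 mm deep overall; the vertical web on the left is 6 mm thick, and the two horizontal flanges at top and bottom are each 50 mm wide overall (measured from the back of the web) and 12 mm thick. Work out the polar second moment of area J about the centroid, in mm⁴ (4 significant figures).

J ≈ 2.120 × 10⁷ mm⁴

Split into non-overlapping primitives; take the origin at the lower-left of the bounding box.
Web: 6 × 240, A = 1 440 mm², y = 120 mm, Ī = 6 912 000 mm⁴.
Top flange (beyond web): 44 × 12, A = 528 mm², y = 234 mm, Ī = 6 336 mm⁴.
Bottom flange (beyond web): 44 × 12, A = 528 mm², y = 6 mm, Ī = 6 336 mm⁴.
By symmetry the centroid is at mid-height, ȳ = 120 mm.
Transfer each piece to the centroidal x-axis using Ī + A·d² with d = y − 120:
  web: d = 0 mm → contributes +6 912 000 mm⁴
  top flange (beyond web): d = 114 mm → contributes +6 868 224 mm⁴
  bottom flange (beyond web): d = -114 mm → contributes +6 868 224 mm⁴
Total I = 20 648 448 mm⁴.
For the y-axis: x̄ = 13.5769 mm.
Repeating about the centroidal y-axis gives I_y = 555 457 mm⁴.
Polar second moment: J = I_x + I_y = 21 203 905 mm⁴.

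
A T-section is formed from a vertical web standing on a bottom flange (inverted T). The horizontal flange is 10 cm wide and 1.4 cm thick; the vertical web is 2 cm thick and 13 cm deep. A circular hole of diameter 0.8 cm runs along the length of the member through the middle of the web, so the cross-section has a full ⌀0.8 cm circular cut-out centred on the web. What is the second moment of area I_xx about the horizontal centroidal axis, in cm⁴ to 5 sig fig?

I_xx ≈ 836.94 cm⁴

Decompose the section into non-overlapping parts with the origin at the bottom-left of its bounding rectangle.
Flange: 10 × 1.4, A = 14 cm², y = 0.7 cm, Ī = 2.286667 cm⁴.
Web: 2 × 13, A = 26 cm², y = 7.9 cm, Ī = 366.1667 cm⁴.
Hole (subtracted): ⌀0.8, A = 0.5026548 cm², y = 7.9 cm, Ī = 0.02010619 cm⁴.
Centroid: ȳ = ΣA·y / ΣA = 5.34793 cm.
Transfer each piece to the horizontal centroidal axis using Ī + A·d² with d = y − 5.34793:
  flange: d = -4.64793 cm → contributes +304.7322 cm⁴
  web: d = 2.55207 cm → contributes +535.5063 cm⁴
  hole: d = 2.55207 cm → contributes −3.293929 cm⁴
Total I = 836.9445 cm⁴.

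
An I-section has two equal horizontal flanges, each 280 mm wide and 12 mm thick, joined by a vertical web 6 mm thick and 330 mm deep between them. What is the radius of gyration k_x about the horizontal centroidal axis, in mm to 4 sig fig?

Split into non-overlapping primitives; take the origin at the lower-left of the bounding box.
Bottom flange: 280 × 12, A = 3 360 mm², y = 6 mm, Ī = 40 320 mm⁴.
Web: 6 × 330, A = 1 980 mm², y = 177 mm, Ī = 17 968 500 mm⁴.
Top flange: 280 × 12, A = 3 360 mm², y = 348 mm, Ī = 40 320 mm⁴.
By symmetry the centroid is at mid-height, ȳ = 177 mm.
Transfer each piece to the horizontal centroidal axis using Ī + A·d² with d = y − 177:
  bottom flange: d = -171 mm → contributes +98 290 080 mm⁴
  web: d = 0 mm → contributes +17 968 500 mm⁴
  top flange: d = 171 mm → contributes +98 290 080 mm⁴
Total I = 214 548 660 mm⁴.
Radius of gyration: k = √(I/A) = √(214 548 660 / 8 700) = 157.037 mm.

k_x ≈ 157.0 mm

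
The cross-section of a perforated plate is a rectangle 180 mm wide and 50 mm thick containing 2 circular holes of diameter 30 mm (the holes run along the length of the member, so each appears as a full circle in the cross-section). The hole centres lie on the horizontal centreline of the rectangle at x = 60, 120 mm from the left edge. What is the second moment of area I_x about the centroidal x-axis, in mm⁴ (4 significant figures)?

I_x ≈ 1.795 × 10⁶ mm⁴

Decompose the section into non-overlapping parts with the origin at the bottom-left of its bounding rectangle.
Plate: 180 × 50, A = 9 000 mm², y = 25 mm, Ī = 1 875 000 mm⁴.
Hole 1 (subtracted): ⌀30, A = 706.858 mm², y = 25 mm, Ī = 39760.8 mm⁴.
Hole 2 (subtracted): ⌀30, A = 706.858 mm², y = 25 mm, Ī = 39760.8 mm⁴.
By symmetry the centroid is at mid-height, ȳ = 25 mm.
All pieces are centred on the centroidal x-axis, so I = ΣĪ (holes subtracted) = 1 795 478 mm⁴.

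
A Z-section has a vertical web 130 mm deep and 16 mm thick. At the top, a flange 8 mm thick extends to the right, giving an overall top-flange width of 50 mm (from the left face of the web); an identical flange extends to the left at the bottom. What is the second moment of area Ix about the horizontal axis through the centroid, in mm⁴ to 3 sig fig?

Ix ≈ 4.96 × 10⁶ mm⁴

Treat the section as a set of non-overlapping primitives; coordinates are from the bounding-box lower-left.
Web: 16 × 130, A = 2 080 mm², y = 65 mm, Ī = 2 929 333 mm⁴.
Top flange (beyond web): 34 × 8, A = 272 mm², y = 126 mm, Ī = 1450.7 mm⁴.
Bottom flange (beyond web): 34 × 8, A = 272 mm², y = 4 mm, Ī = 1450.7 mm⁴.
Centroid: ȳ = ΣA·y / ΣA = 65 mm.
Transfer each piece to the horizontal axis through the centroid using Ī + A·d² with d = y − 65:
  web: d = 0 mm → contributes +2 929 333 mm⁴
  top flange (beyond web): d = 61 mm → contributes +1 013 563 mm⁴
  bottom flange (beyond web): d = -61 mm → contributes +1 013 563 mm⁴
Total I = 4 956 459 mm⁴.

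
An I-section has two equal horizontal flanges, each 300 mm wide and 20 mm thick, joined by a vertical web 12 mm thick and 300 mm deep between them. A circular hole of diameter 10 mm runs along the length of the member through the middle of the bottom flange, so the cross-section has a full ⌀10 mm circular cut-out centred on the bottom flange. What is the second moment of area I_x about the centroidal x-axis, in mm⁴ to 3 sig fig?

Break the section into simple shapes (no overlaps), measuring from the bottom-left corner of the bounding box.
Bottom flange: 300 × 20, A = 6 000 mm², y = 10 mm, Ī = 200 000 mm⁴.
Web: 12 × 300, A = 3 600 mm², y = 170 mm, Ī = 27 000 000 mm⁴.
Top flange: 300 × 20, A = 6 000 mm², y = 330 mm, Ī = 200 000 mm⁴.
Hole (subtracted): ⌀10, A = 78.54 mm², y = 10 mm, Ī = 490.87 mm⁴.
Centroid: ȳ = ΣA·y / ΣA = 170.81 mm.
Transfer each piece to the centroidal x-axis using Ī + A·d² with d = y − 170.81:
  bottom flange: d = -160.81 mm → contributes +155 358 389 mm⁴
  web: d = -0.80961 mm → contributes +27 002 360 mm⁴
  top flange: d = 159.19 mm → contributes +152 249 477 mm⁴
  hole: d = -160.81 mm → contributes −2 031 509 mm⁴
Total I = 332 578 716 mm⁴.

I_x ≈ 3.33 × 10⁸ mm⁴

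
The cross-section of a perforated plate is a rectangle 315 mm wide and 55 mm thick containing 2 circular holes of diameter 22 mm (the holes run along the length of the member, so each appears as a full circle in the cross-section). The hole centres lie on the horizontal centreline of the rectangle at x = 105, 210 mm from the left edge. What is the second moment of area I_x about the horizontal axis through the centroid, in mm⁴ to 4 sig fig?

I_x ≈ 4.344 × 10⁶ mm⁴

Treat the section as a set of non-overlapping primitives; coordinates are from the bounding-box lower-left.
Plate: 315 × 55, A = 17 325 mm², y = 27.5 mm, Ī = 4 367 344 mm⁴.
Hole 1 (subtracted): ⌀22, A = 380.133 mm², y = 27.5 mm, Ī = 11 499 mm⁴.
Hole 2 (subtracted): ⌀22, A = 380.133 mm², y = 27.5 mm, Ī = 11 499 mm⁴.
By symmetry the centroid is at mid-height, ȳ = 27.5 mm.
All pieces are centred on the horizontal axis through the centroid, so I = ΣĪ (holes subtracted) = 4 344 346 mm⁴.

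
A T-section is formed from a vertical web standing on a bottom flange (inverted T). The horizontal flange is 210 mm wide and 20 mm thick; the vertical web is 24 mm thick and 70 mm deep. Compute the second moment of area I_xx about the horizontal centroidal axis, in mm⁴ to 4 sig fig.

I_xx ≈ 3.256 × 10⁶ mm⁴

Split into non-overlapping primitives; take the origin at the lower-left of the bounding box.
Flange: 210 × 20, A = 4 200 mm², y = 10 mm, Ī = 140 000 mm⁴.
Web: 24 × 70, A = 1 680 mm², y = 55 mm, Ī = 686 000 mm⁴.
Centroid: ȳ = ΣA·y / ΣA = 22.8571 mm.
Transfer each piece to the horizontal centroidal axis using Ī + A·d² with d = y − 22.8571:
  flange: d = -12.8571 mm → contributes +834 286 mm⁴
  web: d = 32.1429 mm → contributes +2 421 714 mm⁴
Total I = 3 256 000 mm⁴.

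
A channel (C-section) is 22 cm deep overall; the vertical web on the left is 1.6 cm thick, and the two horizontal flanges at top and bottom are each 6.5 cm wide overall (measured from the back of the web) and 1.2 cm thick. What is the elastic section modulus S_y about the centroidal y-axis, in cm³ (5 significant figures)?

S_y ≈ 25.408 cm³

Decompose the section into non-overlapping parts with the origin at the bottom-left of its bounding rectangle.
Web: 1.6 × 22, A = 35.2 cm², x = 0.8 cm, Ī = 7.509333 cm⁴.
Top flange (beyond web): 4.9 × 1.2, A = 5.88 cm², x = 4.05 cm, Ī = 11.7649 cm⁴.
Bottom flange (beyond web): 4.9 × 1.2, A = 5.88 cm², x = 4.05 cm, Ī = 11.7649 cm⁴.
Centroid: x̄ = ΣA·x / ΣA = 1.613884 cm.
Transfer each piece to the centroidal y-axis using Ī + A·d² with d = x − 1.613884:
  web: d = -0.8138842 cm → contributes +30.82607 cm⁴
  top flange (beyond web): d = 2.436116 cm → contributes +46.6607 cm⁴
  bottom flange (beyond web): d = 2.436116 cm → contributes +46.6607 cm⁴
Total I = 124.1475 cm⁴.
Extreme fibre distance c = 4.886116 cm; S = I/c = 25.40821 cm³.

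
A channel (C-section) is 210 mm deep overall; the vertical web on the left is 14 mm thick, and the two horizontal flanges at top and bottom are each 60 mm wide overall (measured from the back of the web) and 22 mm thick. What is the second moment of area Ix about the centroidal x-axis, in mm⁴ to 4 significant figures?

Break the section into simple shapes (no overlaps), measuring from the bottom-left corner of the bounding box.
Web: 14 × 210, A = 2 940 mm², y = 105 mm, Ī = 10 804 500 mm⁴.
Top flange (beyond web): 46 × 22, A = 1 012 mm², y = 199 mm, Ī = 40817.3 mm⁴.
Bottom flange (beyond web): 46 × 22, A = 1 012 mm², y = 11 mm, Ī = 40817.3 mm⁴.
By symmetry the centroid is at mid-height, ȳ = 105 mm.
Transfer each piece to the centroidal x-axis using Ī + A·d² with d = y − 105:
  web: d = 0 mm → contributes +10 804 500 mm⁴
  top flange (beyond web): d = 94 mm → contributes +8 982 849 mm⁴
  bottom flange (beyond web): d = -94 mm → contributes +8 982 849 mm⁴
Total I = 28 770 199 mm⁴.

Ix ≈ 2.877 × 10⁷ mm⁴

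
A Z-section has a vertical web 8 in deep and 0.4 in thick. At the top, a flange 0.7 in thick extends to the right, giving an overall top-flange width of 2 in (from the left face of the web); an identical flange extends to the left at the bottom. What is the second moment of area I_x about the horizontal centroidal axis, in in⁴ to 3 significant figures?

I_x ≈ 47.0 in⁴

Decompose the section into non-overlapping parts with the origin at the bottom-left of its bounding rectangle.
Web: 0.4 × 8, A = 3.2 in², y = 4 in, Ī = 17.067 in⁴.
Top flange (beyond web): 1.6 × 0.7, A = 1.12 in², y = 7.65 in, Ī = 0.045733 in⁴.
Bottom flange (beyond web): 1.6 × 0.7, A = 1.12 in², y = 0.35 in, Ī = 0.045733 in⁴.
Centroid: ȳ = ΣA·y / ΣA = 4 in.
Transfer each piece to the horizontal centroidal axis using Ī + A·d² with d = y − 4:
  web: d = 0 in → contributes +17.067 in⁴
  top flange (beyond web): d = 3.65 in → contributes +14.967 in⁴
  bottom flange (beyond web): d = -3.65 in → contributes +14.967 in⁴
Total I = 47.001 in⁴.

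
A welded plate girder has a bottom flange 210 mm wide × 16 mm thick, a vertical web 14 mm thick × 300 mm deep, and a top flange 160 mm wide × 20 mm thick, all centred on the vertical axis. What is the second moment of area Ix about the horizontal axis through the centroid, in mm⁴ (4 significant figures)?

Ix ≈ 1.974 × 10⁸ mm⁴

Split into non-overlapping primitives; take the origin at the lower-left of the bounding box.
Bottom plate: 210 × 16, A = 3 360 mm², y = 8 mm, Ī = 71 680 mm⁴.
Web plate: 14 × 300, A = 4 200 mm², y = 166 mm, Ī = 31 500 000 mm⁴.
Top plate: 160 × 20, A = 3 200 mm², y = 326 mm, Ī = 106 667 mm⁴.
Centroid: ȳ = ΣA·y / ΣA = 164.245 mm.
Transfer each piece to the horizontal axis through the centroid using Ī + A·d² with d = y − 164.245:
  bottom plate: d = -156.245 mm → contributes +82 098 051 mm⁴
  web plate: d = 1.75465 mm → contributes +31 512 931 mm⁴
  top plate: d = 161.755 mm → contributes +83 833 277 mm⁴
Total I = 197 444 259 mm⁴.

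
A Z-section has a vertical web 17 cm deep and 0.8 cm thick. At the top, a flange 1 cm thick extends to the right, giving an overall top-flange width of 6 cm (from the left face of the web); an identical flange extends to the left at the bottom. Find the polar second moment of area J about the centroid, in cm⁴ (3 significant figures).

Treat the section as a set of non-overlapping primitives; coordinates are from the bounding-box lower-left.
Web: 0.8 × 17, A = 13.6 cm², y = 8.5 cm, Ī = 327.53 cm⁴.
Top flange (beyond web): 5.2 × 1, A = 5.2 cm², y = 16.5 cm, Ī = 0.43333 cm⁴.
Bottom flange (beyond web): 5.2 × 1, A = 5.2 cm², y = 0.5 cm, Ī = 0.43333 cm⁴.
Centroid: ȳ = ΣA·y / ΣA = 8.5 cm.
Transfer each piece to the centroidal x-axis using Ī + A·d² with d = y − 8.5:
  web: d = 0 cm → contributes +327.53 cm⁴
  top flange (beyond web): d = 8 cm → contributes +333.23 cm⁴
  bottom flange (beyond web): d = -8 cm → contributes +333.23 cm⁴
Total I = 994 cm⁴.
For the y-axis: x̄ = 5.6 cm.
Repeating about the centroidal y-axis gives I_y = 117.76 cm⁴.
Polar second moment: J = I_x + I_y = 1111.8 cm⁴.

J ≈ 1110 cm⁴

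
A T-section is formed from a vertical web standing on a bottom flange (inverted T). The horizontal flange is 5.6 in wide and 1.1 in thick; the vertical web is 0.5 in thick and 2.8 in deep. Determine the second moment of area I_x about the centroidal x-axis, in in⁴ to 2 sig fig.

Break the section into simple shapes (no overlaps), measuring from the bottom-left corner of the bounding box.
Flange: 5.6 × 1.1, A = 6.16 in², y = 0.55 in, Ī = 0.6211 in⁴.
Web: 0.5 × 2.8, A = 1.4 in², y = 2.5 in, Ī = 0.9147 in⁴.
Centroid: ȳ = ΣA·y / ΣA = 0.9111 in.
Transfer each piece to the centroidal x-axis using Ī + A·d² with d = y − 0.9111:
  flange: d = -0.3611 in → contributes +1.424 in⁴
  web: d = 1.589 in → contributes +4.449 in⁴
Total I = 5.873 in⁴.

I_x ≈ 5.9 in⁴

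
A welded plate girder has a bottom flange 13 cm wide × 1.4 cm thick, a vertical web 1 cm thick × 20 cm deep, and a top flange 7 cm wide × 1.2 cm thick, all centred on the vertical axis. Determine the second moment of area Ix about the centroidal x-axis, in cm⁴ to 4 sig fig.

Ix ≈ 3458 cm⁴

Decompose the section into non-overlapping parts with the origin at the bottom-left of its bounding rectangle.
Bottom plate: 13 × 1.4, A = 18.2 cm², y = 0.7 cm, Ī = 2.97267 cm⁴.
Web plate: 1 × 20, A = 20 cm², y = 11.4 cm, Ī = 666.667 cm⁴.
Top plate: 7 × 1.2, A = 8.4 cm², y = 22 cm, Ī = 1.008 cm⁴.
Centroid: ȳ = ΣA·y / ΣA = 9.13176 cm.
Transfer each piece to the centroidal x-axis using Ī + A·d² with d = y − 9.13176:
  bottom plate: d = -8.43176 cm → contributes +1296.89 cm⁴
  web plate: d = 2.26824 cm → contributes +769.565 cm⁴
  top plate: d = 12.8682 cm → contributes +1391.98 cm⁴
Total I = 3458.44 cm⁴.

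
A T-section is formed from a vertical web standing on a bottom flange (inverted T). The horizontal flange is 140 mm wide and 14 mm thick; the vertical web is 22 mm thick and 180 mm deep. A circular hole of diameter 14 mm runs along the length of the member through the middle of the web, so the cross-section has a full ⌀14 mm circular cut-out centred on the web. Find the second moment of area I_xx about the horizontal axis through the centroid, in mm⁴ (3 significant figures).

I_xx ≈ 2.29 × 10⁷ mm⁴

Treat the section as a set of non-overlapping primitives; coordinates are from the bounding-box lower-left.
Flange: 140 × 14, A = 1 960 mm², y = 7 mm, Ī = 32 013 mm⁴.
Web: 22 × 180, A = 3 960 mm², y = 104 mm, Ī = 10 692 000 mm⁴.
Hole (subtracted): ⌀14, A = 153.94 mm², y = 104 mm, Ī = 1885.7 mm⁴.
Centroid: ȳ = ΣA·y / ΣA = 71.028 mm.
Transfer each piece to the horizontal axis through the centroid using Ī + A·d² with d = y − 71.028:
  flange: d = -64.028 mm → contributes +8 067 138 mm⁴
  web: d = 32.972 mm → contributes +14 997 189 mm⁴
  hole: d = 32.972 mm → contributes −169 242 mm⁴
Total I = 22 895 085 mm⁴.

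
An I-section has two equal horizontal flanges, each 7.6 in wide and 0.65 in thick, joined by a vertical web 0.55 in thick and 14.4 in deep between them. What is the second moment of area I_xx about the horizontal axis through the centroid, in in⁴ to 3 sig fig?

I_xx ≈ 697 in⁴

Split into non-overlapping primitives; take the origin at the lower-left of the bounding box.
Bottom flange: 7.6 × 0.65, A = 4.94 in², y = 0.325 in, Ī = 0.17393 in⁴.
Web: 0.55 × 14.4, A = 7.92 in², y = 7.85 in, Ī = 136.86 in⁴.
Top flange: 7.6 × 0.65, A = 4.94 in², y = 15.375 in, Ī = 0.17393 in⁴.
By symmetry the centroid is at mid-height, ȳ = 7.85 in.
Transfer each piece to the horizontal axis through the centroid using Ī + A·d² with d = y − 7.85:
  bottom flange: d = -7.525 in → contributes +279.9 in⁴
  web: d = 0 in → contributes +136.86 in⁴
  top flange: d = 7.525 in → contributes +279.9 in⁴
Total I = 696.67 in⁴.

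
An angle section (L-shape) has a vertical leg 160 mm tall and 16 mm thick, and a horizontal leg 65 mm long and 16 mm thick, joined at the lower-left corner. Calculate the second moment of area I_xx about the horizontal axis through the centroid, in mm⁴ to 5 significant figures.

I_xx ≈ 8.5895 × 10⁶ mm⁴

Split into non-overlapping primitives; take the origin at the lower-left of the bounding box.
Vertical leg: 16 × 160, A = 2 560 mm², y = 80 mm, Ī = 5 461 333 mm⁴.
Horizontal leg (remainder): 49 × 16, A = 784 mm², y = 8 mm, Ī = 16725.33 mm⁴.
Centroid: ȳ = ΣA·y / ΣA = 63.11962 mm.
Transfer each piece to the horizontal axis through the centroid using Ī + A·d² with d = y − 63.11962:
  vertical leg: d = 16.88038 mm → contributes +6 190 798 mm⁴
  horizontal leg (remainder): d = -55.11962 mm → contributes +2 398 652 mm⁴
Total I = 8 589 451 mm⁴.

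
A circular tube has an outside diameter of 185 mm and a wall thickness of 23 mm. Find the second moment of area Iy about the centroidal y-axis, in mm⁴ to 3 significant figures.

Iy ≈ 3.92 × 10⁷ mm⁴

Break the section into simple shapes (no overlaps), measuring from the bottom-left corner of the bounding box.
Outer circle: ⌀185, A = 26 880 mm², x = 92.5 mm, Ī = 57 498 539 mm⁴.
Bore (subtracted): ⌀139, A = 15 175 mm², x = 92.5 mm, Ī = 18 324 372 mm⁴.
By symmetry the centroid is at mid-width, x̄ = 92.5 mm.
All pieces are centred on the centroidal y-axis, so I = ΣĪ (holes subtracted) = 39 174 167 mm⁴.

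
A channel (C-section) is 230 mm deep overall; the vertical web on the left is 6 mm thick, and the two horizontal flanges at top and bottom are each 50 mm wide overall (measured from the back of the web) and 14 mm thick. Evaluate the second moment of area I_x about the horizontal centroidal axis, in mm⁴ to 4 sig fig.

Break the section into simple shapes (no overlaps), measuring from the bottom-left corner of the bounding box.
Web: 6 × 230, A = 1 380 mm², y = 115 mm, Ī = 6 083 500 mm⁴.
Top flange (beyond web): 44 × 14, A = 616 mm², y = 223 mm, Ī = 10061.3 mm⁴.
Bottom flange (beyond web): 44 × 14, A = 616 mm², y = 7 mm, Ī = 10061.3 mm⁴.
By symmetry the centroid is at mid-height, ȳ = 115 mm.
Transfer each piece to the horizontal centroidal axis using Ī + A·d² with d = y − 115:
  web: d = 0 mm → contributes +6 083 500 mm⁴
  top flange (beyond web): d = 108 mm → contributes +7 195 085 mm⁴
  bottom flange (beyond web): d = -108 mm → contributes +7 195 085 mm⁴
Total I = 20 473 671 mm⁴.

I_x ≈ 2.047 × 10⁷ mm⁴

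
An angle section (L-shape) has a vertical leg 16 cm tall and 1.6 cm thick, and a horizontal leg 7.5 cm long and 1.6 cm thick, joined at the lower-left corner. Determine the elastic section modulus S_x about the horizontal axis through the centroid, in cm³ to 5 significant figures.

S_x ≈ 91.117 cm³

Treat the section as a set of non-overlapping primitives; coordinates are from the bounding-box lower-left.
Vertical leg: 1.6 × 16, A = 25.6 cm², y = 8 cm, Ī = 546.1333 cm⁴.
Horizontal leg (remainder): 5.9 × 1.6, A = 9.44 cm², y = 0.8 cm, Ī = 2.013867 cm⁴.
Centroid: ȳ = ΣA·y / ΣA = 6.060274 cm.
Transfer each piece to the horizontal axis through the centroid using Ī + A·d² with d = y − 6.060274:
  vertical leg: d = 1.939726 cm → contributes +642.4543 cm⁴
  horizontal leg (remainder): d = -5.260274 cm → contributes +263.2232 cm⁴
Total I = 905.6775 cm⁴.
Extreme fibre distance c = 9.939726 cm; S = I/c = 91.11695 cm³.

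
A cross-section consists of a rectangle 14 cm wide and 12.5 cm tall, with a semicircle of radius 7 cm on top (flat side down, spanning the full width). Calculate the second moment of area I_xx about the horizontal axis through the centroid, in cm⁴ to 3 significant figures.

Treat the section as a set of non-overlapping primitives; coordinates are from the bounding-box lower-left.
Rectangular body: 14 × 12.5, A = 175 cm², y = 6.25 cm, Ī = 2278.6 cm⁴.
Semicircular cap: semicircle r = 7, A = 76.969 cm², y = 15.471 cm, Ī = 263.53 cm⁴.
Centroid: ȳ = ΣA·y / ΣA = 9.0667 cm.
Transfer each piece to the horizontal axis through the centroid using Ī + A·d² with d = y − 9.0667:
  rectangular body: d = -2.8167 cm → contributes +3667.1 cm⁴
  semicircular cap: d = 6.4042 cm → contributes +3420.3 cm⁴
Total I = 7087.4 cm⁴.

I_xx ≈ 7090 cm⁴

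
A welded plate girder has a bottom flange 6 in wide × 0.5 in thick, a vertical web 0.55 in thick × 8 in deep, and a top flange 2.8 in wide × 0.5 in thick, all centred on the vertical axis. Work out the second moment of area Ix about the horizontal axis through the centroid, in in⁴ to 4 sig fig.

Ix ≈ 97.78 in⁴

Decompose the section into non-overlapping parts with the origin at the bottom-left of its bounding rectangle.
Bottom plate: 6 × 0.5, A = 3 in², y = 0.25 in, Ī = 0.0625 in⁴.
Web plate: 0.55 × 8, A = 4.4 in², y = 4.5 in, Ī = 23.4667 in⁴.
Top plate: 2.8 × 0.5, A = 1.4 in², y = 8.75 in, Ī = 0.0291667 in⁴.
Centroid: ȳ = ΣA·y / ΣA = 3.72727 in.
Transfer each piece to the horizontal axis through the centroid using Ī + A·d² with d = y − 3.72727:
  bottom plate: d = -3.47727 in → contributes +36.3368 in⁴
  web plate: d = 0.772727 in → contributes +26.0939 in⁴
  top plate: d = 5.02273 in → contributes +35.3481 in⁴
Total I = 97.7788 in⁴.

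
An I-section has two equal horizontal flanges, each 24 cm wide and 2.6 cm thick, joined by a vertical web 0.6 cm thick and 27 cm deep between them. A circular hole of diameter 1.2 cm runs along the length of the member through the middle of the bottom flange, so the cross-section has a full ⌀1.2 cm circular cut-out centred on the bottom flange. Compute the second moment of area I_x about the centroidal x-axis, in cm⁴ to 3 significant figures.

Treat the section as a set of non-overlapping primitives; coordinates are from the bounding-box lower-left.
Bottom flange: 24 × 2.6, A = 62.4 cm², y = 1.3 cm, Ī = 35.152 cm⁴.
Web: 0.6 × 27, A = 16.2 cm², y = 16.1 cm, Ī = 984.15 cm⁴.
Top flange: 24 × 2.6, A = 62.4 cm², y = 30.9 cm, Ī = 35.152 cm⁴.
Hole (subtracted): ⌀1.2, A = 1.131 cm², y = 1.3 cm, Ī = 0.10179 cm⁴.
Centroid: ȳ = ΣA·y / ΣA = 16.22 cm.
Transfer each piece to the centroidal x-axis using Ī + A·d² with d = y − 16.22:
  bottom flange: d = -14.92 cm → contributes +13 925 cm⁴
  web: d = -0.11967 cm → contributes +984.38 cm⁴
  top flange: d = 14.68 cm → contributes +13 483 cm⁴
  hole: d = -14.92 cm → contributes −251.85 cm⁴
Total I = 28 141 cm⁴.

I_x ≈ 2.81 × 10⁴ cm⁴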